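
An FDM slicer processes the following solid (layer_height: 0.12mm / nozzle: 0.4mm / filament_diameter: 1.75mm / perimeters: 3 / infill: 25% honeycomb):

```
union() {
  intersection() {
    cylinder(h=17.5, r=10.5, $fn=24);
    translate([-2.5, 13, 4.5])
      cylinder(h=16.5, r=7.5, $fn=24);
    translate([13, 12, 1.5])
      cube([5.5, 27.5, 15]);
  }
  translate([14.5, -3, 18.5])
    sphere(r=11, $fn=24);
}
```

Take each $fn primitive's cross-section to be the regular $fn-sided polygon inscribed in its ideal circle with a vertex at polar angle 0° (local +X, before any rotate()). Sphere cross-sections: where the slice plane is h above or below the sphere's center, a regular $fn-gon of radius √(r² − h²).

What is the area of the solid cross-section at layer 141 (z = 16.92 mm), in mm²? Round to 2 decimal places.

368.05 mm²

At z = 16.92 mm: the cylinder: section is a regular 24-gon, circumradius r=10.5 (area = (24/2)·10.500²·sin(360°/24) = 342.42 mm²); the cylinder at (-2.5, 13): section is a regular 24-gon, circumradius r=7.5 (area = (24/2)·7.500²·sin(360°/24) = 174.70 mm²); the cube at (13, 12) does not reach this height (z outside [1.5, 16.5]); Keeping only the common overlap: at least one operand is absent at this height, so nothing remains; the r=11 sphere at (14.5, -3) slices to a regular 24-gon of circumradius 10.886 (√(r²−h²) with h=1.58 from center) (area = (24/2)·10.886²·sin(360°/24) = 368.05 mm²); Combining (union): only the r=11 sphere at (14.5, -3) is present, so the union is just that shape — area = 368.05 mm². Overall, the cross-section is a single solid region. Net area = 368.05 mm².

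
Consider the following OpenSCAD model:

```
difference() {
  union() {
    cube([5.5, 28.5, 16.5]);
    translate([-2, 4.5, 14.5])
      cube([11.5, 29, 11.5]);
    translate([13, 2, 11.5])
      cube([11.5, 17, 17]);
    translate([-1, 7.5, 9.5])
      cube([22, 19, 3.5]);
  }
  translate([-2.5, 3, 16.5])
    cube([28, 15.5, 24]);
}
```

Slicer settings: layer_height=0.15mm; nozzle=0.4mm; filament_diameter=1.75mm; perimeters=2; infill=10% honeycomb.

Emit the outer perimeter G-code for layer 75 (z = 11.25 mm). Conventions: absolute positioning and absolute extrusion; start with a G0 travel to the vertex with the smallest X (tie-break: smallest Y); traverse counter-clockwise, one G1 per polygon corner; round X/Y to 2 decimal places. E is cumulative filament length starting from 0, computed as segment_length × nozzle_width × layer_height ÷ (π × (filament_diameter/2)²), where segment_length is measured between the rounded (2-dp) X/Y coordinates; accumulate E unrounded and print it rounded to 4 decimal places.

G0 X-1.00 Y7.50 Z11.25
G1 X0.00 Y7.50 E0.0249
G1 X0.00 Y0.00 E0.2120
G1 X5.50 Y0.00 E0.3492
G1 X5.50 Y7.50 E0.5363
G1 X21.00 Y7.50 E0.9230
G1 X21.00 Y26.50 E1.3969
G1 X5.50 Y26.50 E1.7836
G1 X5.50 Y28.50 E1.8335
G1 X0.00 Y28.50 E1.9707
G1 X0.00 Y26.50 E2.0206
G1 X-1.00 Y26.50 E2.0455
G1 X-1.00 Y7.50 E2.5195

At z = 11.25 mm: the cube is present — its section is the full 5.5×28.5 rectangle; the cube at (-2, 4.5) does not reach this height (z outside [14.5, 26]); the cube at (13, 2) does not reach this height (z outside [11.5, 28.5]); the 22×19 cube at (-1, 7.5) contributes its full rectangle; Merging all regions: the regions partially overlap (shared area 104.50 mm²), so overlapping operands fuse into one piece — 1 connected region; the cube at (-2.5, 3) is absent (z outside [16.5, 40.5]); After the difference (first − rest): none of the subtracted shapes is present at this height, so that combined region is unchanged — 1 connected region. The outline is a single polygon with 12 vertices. Extrusion per mm of travel: 0.4 × 0.15 / (π × 0.875²) = 0.024945. Accumulating E over each segment gives final E = 2.5195.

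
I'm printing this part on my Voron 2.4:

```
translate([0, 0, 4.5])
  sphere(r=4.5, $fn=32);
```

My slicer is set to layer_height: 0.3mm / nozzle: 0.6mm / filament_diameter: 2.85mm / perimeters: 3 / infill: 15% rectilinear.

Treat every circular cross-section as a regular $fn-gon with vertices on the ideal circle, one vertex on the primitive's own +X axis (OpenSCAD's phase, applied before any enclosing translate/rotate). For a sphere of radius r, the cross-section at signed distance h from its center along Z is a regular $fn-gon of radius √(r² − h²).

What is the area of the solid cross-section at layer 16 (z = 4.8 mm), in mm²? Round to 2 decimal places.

62.93 mm²

At z = 4.8 mm: the r=4.5 sphere slices to a regular 32-gon of circumradius 4.490 (√(r²−h²) with h=0.3 from center) (area = (32/2)·4.490²·sin(360°/32) = 62.93 mm²). Overall, the cross-section is a single solid region. Net area = 62.93 mm².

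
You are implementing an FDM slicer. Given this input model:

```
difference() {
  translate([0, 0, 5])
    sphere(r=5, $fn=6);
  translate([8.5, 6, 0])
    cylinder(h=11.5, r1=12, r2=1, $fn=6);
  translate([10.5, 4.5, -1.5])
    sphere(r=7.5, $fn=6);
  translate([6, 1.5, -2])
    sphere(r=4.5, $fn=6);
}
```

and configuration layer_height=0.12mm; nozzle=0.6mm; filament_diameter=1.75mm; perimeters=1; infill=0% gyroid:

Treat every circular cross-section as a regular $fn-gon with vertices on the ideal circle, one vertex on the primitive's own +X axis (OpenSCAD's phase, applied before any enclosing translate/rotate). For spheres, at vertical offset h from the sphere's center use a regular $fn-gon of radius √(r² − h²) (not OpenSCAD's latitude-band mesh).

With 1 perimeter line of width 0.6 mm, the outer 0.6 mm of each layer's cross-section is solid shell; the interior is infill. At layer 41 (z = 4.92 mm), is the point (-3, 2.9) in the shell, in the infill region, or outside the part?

At z = 4.92 mm: the r=5 sphere slices to a regular 6-gon of circumradius 4.999 (√(r²−h²) with h=0.08 from center); the cone at (8.5, 6): at t=0.428 of its height the radius interpolates to r₁+(r₂−r₁)t = 7.294, giving a regular 6-gon of that circumradius; the r=7.5 sphere at (10.5, 4.5) slices to a regular 6-gon of circumradius 3.877 (√(r²−h²) with h=6.42 from center); the sphere at (6, 1.5) is absent (|z−center|=6.920 > r=4.5); After the difference (first − rest): starting from the r=5 sphere, the cone at (8.5, 6) partially overlaps it — only the 1.47 mm² overlap (of its 138.22 mm²) is removed, clipping the outline; the r=7.5 sphere at (10.5, 4.5) misses the remaining region (no effect) — 1 connected region. Overall, the cross-section is a single solid region. The nearest boundary edge runs (-5.00, 0.00)→(-2.50, 4.33); distance from the point to it = 0.28 mm. The point is inside the cross-section, 0.28 mm from the nearest boundary — within the 0.6 mm shell band (1 × 0.6).

shell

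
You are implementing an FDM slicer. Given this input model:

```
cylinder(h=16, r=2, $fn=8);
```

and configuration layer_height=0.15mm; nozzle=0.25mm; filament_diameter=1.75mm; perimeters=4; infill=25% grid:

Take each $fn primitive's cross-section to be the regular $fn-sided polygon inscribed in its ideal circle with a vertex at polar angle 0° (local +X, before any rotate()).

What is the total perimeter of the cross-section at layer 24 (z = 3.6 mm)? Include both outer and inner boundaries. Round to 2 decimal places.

At z = 3.6 mm: the r=2 cylinder gives a regular 8-gon of circumradius 2 (constant along its height) (perimeter = 2·8·2.000·sin(180°/8) = 12.25 mm). Overall, the cross-section is a single solid region. Total boundary length (outer) = 12.25 mm.

12.25 mm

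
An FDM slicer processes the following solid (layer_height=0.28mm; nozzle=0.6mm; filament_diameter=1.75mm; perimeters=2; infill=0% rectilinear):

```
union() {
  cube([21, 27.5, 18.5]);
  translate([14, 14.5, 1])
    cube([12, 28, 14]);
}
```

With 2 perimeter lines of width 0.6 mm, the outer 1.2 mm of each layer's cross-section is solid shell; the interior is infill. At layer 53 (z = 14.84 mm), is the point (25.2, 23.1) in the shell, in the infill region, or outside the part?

shell

At z = 14.84 mm: the cube is present — its section is the full 21×27.5 rectangle; the cube at (14, 14.5) (footprint 12×28) is included at this height; Combining (union): the regions partially overlap (shared area 91.00 mm²), so overlapping operands fuse into one piece — 1 connected region. Overall, the cross-section is a single solid region. The nearest boundary edge runs (26.00, 42.50)→(26.00, 14.50); distance from the point to it = 0.80 mm. The point is inside the cross-section, 0.80 mm from the nearest boundary — within the 1.2 mm shell band (2 × 0.6).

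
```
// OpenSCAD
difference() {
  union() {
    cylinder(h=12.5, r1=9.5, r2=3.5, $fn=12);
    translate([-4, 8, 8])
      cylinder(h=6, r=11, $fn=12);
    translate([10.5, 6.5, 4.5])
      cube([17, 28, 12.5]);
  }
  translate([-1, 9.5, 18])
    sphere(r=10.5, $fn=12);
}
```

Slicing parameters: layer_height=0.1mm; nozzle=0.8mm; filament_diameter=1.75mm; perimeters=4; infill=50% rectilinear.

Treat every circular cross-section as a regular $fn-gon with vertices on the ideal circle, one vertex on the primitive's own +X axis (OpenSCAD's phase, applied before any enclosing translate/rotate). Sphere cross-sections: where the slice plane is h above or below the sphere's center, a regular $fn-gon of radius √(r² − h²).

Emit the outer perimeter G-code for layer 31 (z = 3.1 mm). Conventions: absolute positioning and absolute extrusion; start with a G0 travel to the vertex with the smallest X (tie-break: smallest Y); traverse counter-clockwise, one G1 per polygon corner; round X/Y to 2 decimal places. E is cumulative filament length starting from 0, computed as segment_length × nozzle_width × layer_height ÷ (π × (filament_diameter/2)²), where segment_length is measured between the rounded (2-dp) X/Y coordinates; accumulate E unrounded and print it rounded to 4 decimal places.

G0 X-8.01 Y0.00 Z3.10
G1 X-6.94 Y-4.01 E0.1380
G1 X-4.01 Y-6.94 E0.2759
G1 X0.00 Y-8.01 E0.4139
G1 X4.01 Y-6.94 E0.5519
G1 X6.94 Y-4.01 E0.6898
G1 X8.01 Y0.00 E0.8278
G1 X6.94 Y4.01 E0.9658
G1 X4.01 Y6.94 E1.1037
G1 X0.00 Y8.01 E1.2417
G1 X-4.01 Y6.94 E1.3797
G1 X-6.94 Y4.01 E1.5175
G1 X-8.01 Y0.00 E1.6556

At z = 3.1 mm: the cone: at t=0.248 of its height the radius interpolates to r₁+(r₂−r₁)t = 8.012, giving a regular 12-gon of that circumradius; the cylinder at (-4, 8) is not intersected at this z (z outside [8, 14]); the cube at (10.5, 6.5) is absent (z outside [4.5, 17]); Combining (union): only the cone is present, so the union is just that shape — 1 connected region; the sphere at (-1, 9.5) is not intersected at this z (|z−center|=14.900 > r=10.5); Subtracting the remaining from the first: none of the subtracted shapes is present at this height, so that combined region is unchanged — 1 connected region. The outline is a single polygon with 12 vertices. Extrusion per mm of travel: 0.8 × 0.1 / (π × 0.875²) = 0.033260. Accumulating E over each segment gives final E = 1.6556.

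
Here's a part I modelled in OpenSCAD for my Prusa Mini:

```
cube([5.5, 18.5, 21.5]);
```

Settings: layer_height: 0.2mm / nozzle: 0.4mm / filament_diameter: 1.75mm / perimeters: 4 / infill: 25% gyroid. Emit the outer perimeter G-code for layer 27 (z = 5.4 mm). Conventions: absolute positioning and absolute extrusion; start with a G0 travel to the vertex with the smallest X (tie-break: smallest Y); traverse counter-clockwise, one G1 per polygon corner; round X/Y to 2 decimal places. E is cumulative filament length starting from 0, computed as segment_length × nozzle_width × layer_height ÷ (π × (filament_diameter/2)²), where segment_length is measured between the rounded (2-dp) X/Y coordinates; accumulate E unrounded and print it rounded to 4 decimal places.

G0 X0.00 Y0.00 Z5.40
G1 X5.50 Y0.00 E0.1829
G1 X5.50 Y18.50 E0.7982
G1 X0.00 Y18.50 E0.9812
G1 X0.00 Y0.00 E1.5965

At z = 5.4 mm: the cube (footprint 5.5×18.5) is included at this height. The outline is a single polygon with 4 vertices. Extrusion per mm of travel: 0.4 × 0.2 / (π × 0.875²) = 0.033260. Accumulating E over each segment gives final E = 1.5965.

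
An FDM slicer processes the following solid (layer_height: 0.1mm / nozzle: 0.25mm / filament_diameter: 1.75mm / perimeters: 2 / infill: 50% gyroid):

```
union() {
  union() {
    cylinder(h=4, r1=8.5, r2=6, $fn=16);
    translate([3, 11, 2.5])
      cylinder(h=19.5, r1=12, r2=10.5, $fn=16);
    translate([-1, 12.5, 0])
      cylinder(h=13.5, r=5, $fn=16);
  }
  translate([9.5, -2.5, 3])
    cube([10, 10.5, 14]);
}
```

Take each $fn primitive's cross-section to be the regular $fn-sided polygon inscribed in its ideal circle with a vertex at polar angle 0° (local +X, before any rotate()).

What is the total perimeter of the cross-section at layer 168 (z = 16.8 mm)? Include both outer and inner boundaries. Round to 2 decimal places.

92.83 mm

At z = 16.8 mm: the cone does not reach this height (z outside [0, 4]); the cone at (3, 11): at t=0.733 of its height the radius interpolates to r₁+(r₂−r₁)t = 10.900, giving a regular 16-gon of that circumradius (perimeter = 2·16·10.900·sin(180°/16) = 68.05 mm); the cylinder at (-1, 12.5) is absent (z outside [0, 13.5]); Merging all regions: only the cone at (3, 11) is present, so the union is just that shape — boundary = 68.05 mm; the cube at (9.5, -2.5) (footprint 10×10.5) is included at this height (perimeter 41.00 mm); Combining (union): the regions partially overlap (shared area 13.25 mm²), so the edge portions inside another operand are dropped and the merged outline is re-measured after clipping — boundary = 92.83 mm. Overall, the cross-section is a single solid region. Total boundary length (outer) = 92.83 mm.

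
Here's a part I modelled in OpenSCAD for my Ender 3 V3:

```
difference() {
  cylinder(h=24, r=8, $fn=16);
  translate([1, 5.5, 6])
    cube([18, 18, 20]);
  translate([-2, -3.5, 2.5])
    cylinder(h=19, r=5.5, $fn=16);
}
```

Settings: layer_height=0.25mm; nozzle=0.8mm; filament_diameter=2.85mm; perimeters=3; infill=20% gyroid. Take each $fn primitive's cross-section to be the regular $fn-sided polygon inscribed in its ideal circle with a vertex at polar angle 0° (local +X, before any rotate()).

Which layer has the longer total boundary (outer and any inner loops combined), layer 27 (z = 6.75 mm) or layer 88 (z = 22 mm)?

layer 27 (z = 6.75 mm)

Layer 27 (z = 6.75): the r=8 cylinder contributes a regular 16-gon of circumradius 8 (perimeter = 2·16·8.000·sin(180°/16) = 49.94 mm); the cube at (1, 5.5) is present — its section is the full 18×18 rectangle (perimeter 72.00 mm); the cylinder at (-2, -3.5): section is a regular 16-gon, circumradius r=5.5 (perimeter = 2·16·5.500·sin(180°/16) = 34.34 mm); Subtracting the remaining from the first: starting from the r=8 cylinder, the 18×18 cube at (1, 5.5) partially overlaps it — only the 6.99 mm² overlap (of its 324.00 mm²) is removed, clipping the outline; the r=5.5 cylinder at (-2, -3.5) partially overlaps it — only the 80.56 mm² overlap (of its 92.61 mm²) is removed, clipping the outline — boundary = 62.32 mm. So its perimeter = 62.32 mm. Layer 88 (z = 22): the r=8 cylinder contributes a regular 16-gon of circumradius 8 (perimeter = 2·16·8.000·sin(180°/16) = 49.94 mm); the 18×18 cube at (1, 5.5) contributes its full rectangle (perimeter 72.00 mm); the cylinder at (-2, -3.5) is not intersected at this z (z outside [2.5, 21.5]); Taking the first minus the rest: starting from the r=8 cylinder, the 18×18 cube at (1, 5.5) partially overlaps it — only the 6.99 mm² overlap (of its 324.00 mm²) is removed, clipping the outline — boundary = 51.59 mm. So its perimeter = 51.59 mm. Layer 27 is larger (62.32 vs 51.59 mm).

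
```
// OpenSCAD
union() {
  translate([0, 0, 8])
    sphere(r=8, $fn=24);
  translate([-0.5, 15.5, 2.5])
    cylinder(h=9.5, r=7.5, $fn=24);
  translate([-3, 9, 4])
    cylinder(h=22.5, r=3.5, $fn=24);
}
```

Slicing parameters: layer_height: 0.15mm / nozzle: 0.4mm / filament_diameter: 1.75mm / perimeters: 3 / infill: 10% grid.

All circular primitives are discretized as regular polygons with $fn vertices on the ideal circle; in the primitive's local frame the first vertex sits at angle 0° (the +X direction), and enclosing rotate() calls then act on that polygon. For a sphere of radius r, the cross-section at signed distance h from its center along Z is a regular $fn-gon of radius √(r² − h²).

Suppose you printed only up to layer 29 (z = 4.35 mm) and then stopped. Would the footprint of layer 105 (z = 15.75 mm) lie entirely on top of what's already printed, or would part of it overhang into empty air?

entirely on top

Compare the two slices. At z = 4.35: the r=8 sphere slices to a regular 24-gon of circumradius 7.119 (√(r²−h²) with h=3.65 from center) (area = (24/2)·7.119²·sin(360°/24) = 157.40 mm²); the r=7.5 cylinder at (-0.5, 15.5) gives a regular 24-gon of circumradius 7.5 (constant along its height) (area = (24/2)·7.500²·sin(360°/24) = 174.70 mm²); the cylinder at (-3, 9): section is a regular 24-gon, circumradius r=3.5 (area = (24/2)·3.500²·sin(360°/24) = 38.05 mm²); Taking the union: the regions partially overlap — summed areas 370.14 mm² minus the doubly-counted overlap 23.64 mm² gives 346.51 mm² — area = 346.51 mm². At z = 15.75: the r=8 sphere slices to a regular 24-gon of circumradius 1.984 (√(r²−h²) with h=7.75 from center) (area = (24/2)·1.984²·sin(360°/24) = 12.23 mm²); the cylinder at (-0.5, 15.5) is not intersected at this z (z outside [2.5, 12]); the r=3.5 cylinder at (-3, 9) contributes a regular 24-gon of circumradius 3.5 (area = (24/2)·3.500²·sin(360°/24) = 38.05 mm²); Combining (union): the 2 present regions are separate (no shared area or edge), so areas and boundary lengths simply add and each stays a separate island — area = 50.28 mm². Checking containment: the cross-section at z = 15.75 is a subset of the cross-section at z = 4.35.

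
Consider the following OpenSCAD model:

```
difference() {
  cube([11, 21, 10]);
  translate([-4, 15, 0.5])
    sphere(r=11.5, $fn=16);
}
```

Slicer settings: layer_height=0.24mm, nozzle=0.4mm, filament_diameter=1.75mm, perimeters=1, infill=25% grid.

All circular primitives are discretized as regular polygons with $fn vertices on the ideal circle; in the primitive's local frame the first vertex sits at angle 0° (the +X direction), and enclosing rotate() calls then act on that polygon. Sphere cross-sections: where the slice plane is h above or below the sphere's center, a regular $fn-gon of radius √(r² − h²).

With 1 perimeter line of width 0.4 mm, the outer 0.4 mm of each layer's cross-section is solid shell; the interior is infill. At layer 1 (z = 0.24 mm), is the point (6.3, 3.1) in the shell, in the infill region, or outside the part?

infill

At z = 0.24 mm: the cube (footprint 11×21) is included at this height; the r=11.5 sphere at (-4, 15) slices to a regular 16-gon of circumradius 11.497 (√(r²−h²) with h=0.26 from center); Taking the first minus the rest: starting from the 11×21 cube, the r=11.5 sphere at (-4, 15) partially overlaps it — only the 97.57 mm² overlap (of its 404.67 mm²) is removed, clipping the outline — 1 connected region. Overall, the cross-section is a single solid region. The nearest boundary edge runs (11.00, 0.00)→(0.00, 0.00); distance from the point to it = 3.10 mm. The point is inside the cross-section and 3.10 mm from the nearest boundary — more than the 0.4 mm shell width (1 × 0.4), so it's in the infill interior.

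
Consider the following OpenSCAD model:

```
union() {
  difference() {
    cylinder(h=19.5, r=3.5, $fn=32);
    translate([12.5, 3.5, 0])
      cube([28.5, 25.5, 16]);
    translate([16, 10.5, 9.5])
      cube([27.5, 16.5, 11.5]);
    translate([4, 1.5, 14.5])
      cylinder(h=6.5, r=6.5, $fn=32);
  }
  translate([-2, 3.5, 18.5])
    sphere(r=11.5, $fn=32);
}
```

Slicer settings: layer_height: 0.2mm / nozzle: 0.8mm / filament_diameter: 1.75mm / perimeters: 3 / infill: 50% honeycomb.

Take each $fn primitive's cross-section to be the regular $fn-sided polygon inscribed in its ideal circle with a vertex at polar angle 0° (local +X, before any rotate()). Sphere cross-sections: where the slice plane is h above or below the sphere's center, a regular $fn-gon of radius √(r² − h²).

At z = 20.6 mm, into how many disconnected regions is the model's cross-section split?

At z = 20.6 mm: the cylinder is not intersected at this z (z outside [0, 19.5]); the cube at (12.5, 3.5) does not reach this height (z outside [0, 16]); the 27.5×16.5 cube at (16, 10.5) contributes its full rectangle; the r=6.5 cylinder at (4, 1.5) gives a regular 32-gon of circumradius 6.5 (constant along its height); Subtracting the remaining from the first: the first operand is absent here, so nothing remains; the sphere at (-2, 3.5): section is a regular 32-gon, circumradius = √(r²−h²) = √(11.5²−2.1²) = 11.307; Taking the union: only the r=11.5 sphere at (-2, 3.5) is present, so the union is just that shape — 1 connected region. The result has 1 disconnected region.

1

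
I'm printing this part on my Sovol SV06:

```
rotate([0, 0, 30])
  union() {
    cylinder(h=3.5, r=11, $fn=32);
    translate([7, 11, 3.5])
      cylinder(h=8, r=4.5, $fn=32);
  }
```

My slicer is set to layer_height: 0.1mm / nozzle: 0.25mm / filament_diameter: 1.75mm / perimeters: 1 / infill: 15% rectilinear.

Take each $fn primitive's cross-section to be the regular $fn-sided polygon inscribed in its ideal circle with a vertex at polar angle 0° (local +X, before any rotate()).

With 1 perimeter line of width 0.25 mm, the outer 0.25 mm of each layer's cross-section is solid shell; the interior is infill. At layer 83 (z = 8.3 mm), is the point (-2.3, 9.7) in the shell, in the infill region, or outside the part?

At z = 8.3 mm: the cylinder does not reach this height (z outside [0, 3.5]); the cylinder at (7, 11): section is a regular 32-gon, circumradius r=4.5; Taking the union: only the r=4.5 cylinder at (7, 11) is present, so the union is just that shape — 1 connected region; (rotated 30° about Z; rotation is an isometry so areas/perimeters/island counts are preserved). Overall, the cross-section is a single solid region. Undo the 30° rotation: the query point maps to (2.858, 9.550) in the un-rotated model frame. The nearest boundary edge runs (2.59, 10.12)→(2.84, 9.28); distance from the point to it = 0.09 mm. The point is inside the cross-section, 0.09 mm from the nearest boundary — within the 0.25 mm shell band (1 × 0.25).

shell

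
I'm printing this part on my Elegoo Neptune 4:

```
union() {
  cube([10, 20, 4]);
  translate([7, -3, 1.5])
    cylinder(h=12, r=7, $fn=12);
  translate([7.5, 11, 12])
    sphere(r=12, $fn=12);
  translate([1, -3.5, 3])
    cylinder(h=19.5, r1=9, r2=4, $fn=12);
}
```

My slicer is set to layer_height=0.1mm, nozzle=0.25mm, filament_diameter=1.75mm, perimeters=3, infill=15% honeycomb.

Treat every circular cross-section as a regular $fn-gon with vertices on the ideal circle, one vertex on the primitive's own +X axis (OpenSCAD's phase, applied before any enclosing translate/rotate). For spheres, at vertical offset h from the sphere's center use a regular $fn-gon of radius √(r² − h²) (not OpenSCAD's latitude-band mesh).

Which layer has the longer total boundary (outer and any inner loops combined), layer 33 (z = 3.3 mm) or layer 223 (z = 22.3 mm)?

layer 33 (z = 3.3 mm)

Layer 33 (z = 3.3): the cube (footprint 10×20) is included at this height (perimeter 60.00 mm); the r=7 cylinder at (7, -3) contributes a regular 12-gon of circumradius 7 (perimeter = 2·12·7.000·sin(180°/12) = 43.48 mm); the r=12 sphere at (7.5, 11) slices to a regular 12-gon of circumradius 8.265 (√(r²−h²) with h=8.7 from center) (perimeter = 2·12·8.265·sin(180°/12) = 51.34 mm); the cone at (1, -3.5) (r1=9→r2=4) has section circumradius 8.923 here — a regular 12-gon (perimeter = 2·12·8.923·sin(180°/12) = 55.43 mm); Merging all regions: the regions partially overlap (shared area 280.06 mm²), so the edge portions inside another operand are dropped and the merged outline is re-measured after clipping — boundary = 99.17 mm. So its perimeter = 99.17 mm. Layer 223 (z = 22.3): the cube does not reach this height (z outside [0, 4]); the cylinder at (7, -3) is not intersected at this z (z outside [1.5, 13.5]); the r=12 sphere at (7.5, 11) contributes a regular 12-gon of circumradius √(12²−10.3²) = 6.157 (perimeter = 2·12·6.157·sin(180°/12) = 38.25 mm); the cone at (1, -3.5): at t=0.990 of its height the radius interpolates to r₁+(r₂−r₁)t = 4.051, giving a regular 12-gon of that circumradius (perimeter = 2·12·4.051·sin(180°/12) = 25.17 mm); Taking the union: the 2 present regions are separate (no shared area or edge), so areas and boundary lengths simply add and each stays a separate island — boundary = 63.41 mm. So its perimeter = 63.41 mm. Layer 33 is larger (99.17 vs 63.41 mm).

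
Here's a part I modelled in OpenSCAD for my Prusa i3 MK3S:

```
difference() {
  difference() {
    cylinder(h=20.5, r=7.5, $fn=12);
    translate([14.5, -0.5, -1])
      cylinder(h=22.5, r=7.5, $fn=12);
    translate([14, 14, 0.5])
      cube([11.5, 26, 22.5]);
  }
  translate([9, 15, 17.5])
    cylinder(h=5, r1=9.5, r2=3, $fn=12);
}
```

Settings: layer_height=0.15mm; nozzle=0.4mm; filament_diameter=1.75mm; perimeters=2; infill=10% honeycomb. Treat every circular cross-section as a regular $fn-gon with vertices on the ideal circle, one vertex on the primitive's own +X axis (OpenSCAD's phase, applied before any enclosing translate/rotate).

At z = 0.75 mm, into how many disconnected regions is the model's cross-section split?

At z = 0.75 mm: the r=7.5 cylinder contributes a regular 12-gon of circumradius 7.5; the r=7.5 cylinder at (14.5, -0.5) contributes a regular 12-gon of circumradius 7.5; the 11.5×26 cube at (14, 14) contributes its full rectangle; Subtracting the remaining from the first: starting from the r=7.5 cylinder, the r=7.5 cylinder at (14.5, -0.5) partially overlaps it — only the 0.43 mm² overlap (of its 168.75 mm²) is removed, clipping the outline; the 11.5×26 cube at (14, 14) misses the remaining region (no effect) — 1 connected region; the cone at (9, 15) does not reach this height (z outside [17.5, 22.5]); Taking the first minus the rest: none of the subtracted shapes is present at this height, so that combined region is unchanged — 1 connected region. The result has 1 disconnected region.

1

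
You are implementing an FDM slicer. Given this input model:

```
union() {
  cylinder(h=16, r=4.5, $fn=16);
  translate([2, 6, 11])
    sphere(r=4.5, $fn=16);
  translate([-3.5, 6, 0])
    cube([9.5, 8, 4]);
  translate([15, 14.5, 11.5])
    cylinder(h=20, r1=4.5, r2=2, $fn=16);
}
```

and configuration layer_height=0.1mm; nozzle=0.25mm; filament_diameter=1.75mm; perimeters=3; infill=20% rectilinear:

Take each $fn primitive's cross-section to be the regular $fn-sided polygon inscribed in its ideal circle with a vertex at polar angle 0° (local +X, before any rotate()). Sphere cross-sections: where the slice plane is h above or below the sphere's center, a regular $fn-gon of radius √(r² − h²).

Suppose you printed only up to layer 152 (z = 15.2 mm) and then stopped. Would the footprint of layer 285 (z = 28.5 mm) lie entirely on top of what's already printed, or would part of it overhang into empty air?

Compare the two slices. At z = 15.2: the r=4.5 cylinder gives a regular 16-gon of circumradius 4.5 (constant along its height) (area = (16/2)·4.500²·sin(360°/16) = 61.99 mm²); the sphere at (2, 6): section is a regular 16-gon, circumradius = √(r²−h²) = √(4.5²−4.2²) = 1.616 (area = (16/2)·1.616²·sin(360°/16) = 7.99 mm²); the cube at (-3.5, 6) does not reach this height (z outside [0, 4]); the cone at (15, 14.5) (r1=4.5→r2=2) has section circumradius 4.037 here — a regular 16-gon (area = (16/2)·4.037²·sin(360°/16) = 49.91 mm²); Merging all regions: the 3 present regions are separate (no shared area or edge), so areas and boundary lengths simply add and each stays a separate island — area = 119.89 mm². At z = 28.5: the cylinder does not reach this height (z outside [0, 16]); the sphere at (2, 6) is absent (|z−center|=17.500 > r=4.5); the cube at (-3.5, 6) does not reach this height (z outside [0, 4]); the cone at (15, 14.5): at t=0.850 of its height the radius interpolates to r₁+(r₂−r₁)t = 2.375, giving a regular 16-gon of that circumradius (area = (16/2)·2.375²·sin(360°/16) = 17.27 mm²); Combining (union): only the cone at (15, 14.5) is present, so the union is just that shape — area = 17.27 mm². Checking containment: the cross-section at z = 28.5 is a subset of the cross-section at z = 15.2.

entirely on top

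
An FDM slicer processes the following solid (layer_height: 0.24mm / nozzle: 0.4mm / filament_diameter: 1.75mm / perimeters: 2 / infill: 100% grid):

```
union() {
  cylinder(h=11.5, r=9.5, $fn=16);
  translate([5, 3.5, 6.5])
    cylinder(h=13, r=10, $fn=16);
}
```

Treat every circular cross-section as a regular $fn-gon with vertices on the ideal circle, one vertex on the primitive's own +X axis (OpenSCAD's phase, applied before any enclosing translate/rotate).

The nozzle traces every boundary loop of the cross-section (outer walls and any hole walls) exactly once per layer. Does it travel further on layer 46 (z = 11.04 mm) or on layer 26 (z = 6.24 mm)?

Layer 46 (z = 11.04): the r=9.5 cylinder gives a regular 16-gon of circumradius 9.5 (constant along its height) (perimeter = 2·16·9.500·sin(180°/16) = 59.31 mm); the r=10 cylinder at (5, 3.5) gives a regular 16-gon of circumradius 10 (constant along its height) (perimeter = 2·16·10.000·sin(180°/16) = 62.43 mm); Combining (union): the regions partially overlap (shared area 175.26 mm²), so the edge portions inside another operand are dropped and the merged outline is re-measured after clipping — boundary = 73.45 mm. So its perimeter = 73.45 mm. Layer 26 (z = 6.24): the r=9.5 cylinder gives a regular 16-gon of circumradius 9.5 (constant along its height) (perimeter = 2·16·9.500·sin(180°/16) = 59.31 mm); the cylinder at (5, 3.5) is not intersected at this z (z outside [6.5, 19.5]); Merging all regions: only the r=9.5 cylinder is present, so the union is just that shape — boundary = 59.31 mm. So its perimeter = 59.31 mm. Layer 46 is larger (73.45 vs 59.31 mm).

layer 46 (z = 11.04 mm)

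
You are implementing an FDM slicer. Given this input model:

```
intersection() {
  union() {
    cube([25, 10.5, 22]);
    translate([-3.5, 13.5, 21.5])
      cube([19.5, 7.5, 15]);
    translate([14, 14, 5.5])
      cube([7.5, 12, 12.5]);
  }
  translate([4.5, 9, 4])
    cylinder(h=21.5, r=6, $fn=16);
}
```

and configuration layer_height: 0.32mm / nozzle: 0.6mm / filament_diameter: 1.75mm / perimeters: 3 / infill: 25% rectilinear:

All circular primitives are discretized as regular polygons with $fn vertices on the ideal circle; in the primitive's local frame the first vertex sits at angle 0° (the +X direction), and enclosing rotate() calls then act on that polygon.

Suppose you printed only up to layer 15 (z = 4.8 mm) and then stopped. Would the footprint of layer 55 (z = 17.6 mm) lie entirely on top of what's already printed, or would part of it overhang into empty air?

Compare the two slices. At z = 4.8: the cube is present — its section is the full 25×10.5 rectangle (area 262.50 mm²); the cube at (-3.5, 13.5) does not reach this height (z outside [21.5, 36.5]); the cube at (14, 14) is not intersected at this z (z outside [5.5, 18]); Taking the union: only the 25×10.5 cube is present, so the union is just that shape — area = 262.50 mm²; the r=6 cylinder at (4.5, 9) gives a regular 16-gon of circumradius 6 (constant along its height) (area = (16/2)·6.000²·sin(360°/16) = 110.21 mm²); After intersecting: the r=6 cylinder at (4.5, 9) partially overlaps that combined region; clipping to the common part keeps 66.90 mm² — area = 66.90 mm². At z = 17.6: the cube (footprint 25×10.5) is included at this height (area 262.50 mm²); the cube at (-3.5, 13.5) is not intersected at this z (z outside [21.5, 36.5]); the cube at (14, 14) is present — its section is the full 7.5×12 rectangle (area 90.00 mm²); Merging all regions: the 2 present regions are separate (no shared area or edge), so areas and boundary lengths simply add and each stays a separate island — area = 352.50 mm²; the r=6 cylinder at (4.5, 9) contributes a regular 16-gon of circumradius 6 (area = (16/2)·6.000²·sin(360°/16) = 110.21 mm²); Taking the intersection: the r=6 cylinder at (4.5, 9) partially overlaps that combined region; clipping to the common part keeps 66.90 mm² — area = 66.90 mm². Checking containment: the cross-section at z = 17.6 is a subset of the cross-section at z = 4.8.

entirely on top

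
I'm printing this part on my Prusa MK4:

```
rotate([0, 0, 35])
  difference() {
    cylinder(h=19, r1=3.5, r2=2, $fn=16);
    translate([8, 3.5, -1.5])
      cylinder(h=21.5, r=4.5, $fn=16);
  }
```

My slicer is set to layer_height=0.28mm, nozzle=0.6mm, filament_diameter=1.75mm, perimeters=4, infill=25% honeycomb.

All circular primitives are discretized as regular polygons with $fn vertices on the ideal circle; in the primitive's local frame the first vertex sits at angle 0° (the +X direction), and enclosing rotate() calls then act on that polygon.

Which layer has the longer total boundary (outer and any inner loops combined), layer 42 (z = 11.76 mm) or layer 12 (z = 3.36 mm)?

Layer 42 (z = 11.76): the cone contributes a regular 16-gon of circumradius 2.572 (interpolated between r1=3.5 and r2=2 at t=0.619) (perimeter = 2·16·2.572·sin(180°/16) = 16.05 mm); the cylinder at (8, 3.5): section is a regular 16-gon, circumradius r=4.5 (perimeter = 2·16·4.500·sin(180°/16) = 28.09 mm); After the difference (first − rest): starting from the cone, the r=4.5 cylinder at (8, 3.5) misses the remaining region (no effect) — boundary = 16.05 mm; (whole slice rotated 35° about Z — lengths, areas and connectivity unchanged). So its perimeter = 16.05 mm. Layer 12 (z = 3.36): the cone: at t=0.177 of its height the radius interpolates to r₁+(r₂−r₁)t = 3.235, giving a regular 16-gon of that circumradius (perimeter = 2·16·3.235·sin(180°/16) = 20.19 mm); the r=4.5 cylinder at (8, 3.5) gives a regular 16-gon of circumradius 4.5 (constant along its height) (perimeter = 2·16·4.500·sin(180°/16) = 28.09 mm); After the difference (first − rest): starting from the cone, the r=4.5 cylinder at (8, 3.5) misses the remaining region (no effect) — boundary = 20.19 mm; (rotated 35° about Z; rotation is an isometry so areas/perimeters/island counts are preserved). So its perimeter = 20.19 mm. Layer 12 is larger (20.19 vs 16.05 mm).

layer 12 (z = 3.36 mm)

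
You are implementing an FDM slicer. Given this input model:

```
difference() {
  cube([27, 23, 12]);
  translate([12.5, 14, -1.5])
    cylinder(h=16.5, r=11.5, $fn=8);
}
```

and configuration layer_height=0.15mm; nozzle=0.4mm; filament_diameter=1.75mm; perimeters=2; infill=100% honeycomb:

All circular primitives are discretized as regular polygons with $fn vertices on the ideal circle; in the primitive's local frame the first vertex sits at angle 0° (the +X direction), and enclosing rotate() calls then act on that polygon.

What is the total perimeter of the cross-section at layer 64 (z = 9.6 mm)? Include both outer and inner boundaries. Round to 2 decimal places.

At z = 9.6 mm: the 27×23 cube contributes its full rectangle (perimeter 100.00 mm); the cylinder at (12.5, 14): section is a regular 8-gon, circumradius r=11.5 (perimeter = 2·8·11.500·sin(180°/8) = 70.41 mm); Taking the first minus the rest: starting from the 27×23 cube, the r=11.5 cylinder at (12.5, 14) partially overlaps it — only the 358.97 mm² overlap (of its 374.06 mm²) is removed, clipping the outline — boundary = 145.28 mm. Overall, the cross-section is a single solid region. Total boundary length (outer) = 145.28 mm.

145.28 mm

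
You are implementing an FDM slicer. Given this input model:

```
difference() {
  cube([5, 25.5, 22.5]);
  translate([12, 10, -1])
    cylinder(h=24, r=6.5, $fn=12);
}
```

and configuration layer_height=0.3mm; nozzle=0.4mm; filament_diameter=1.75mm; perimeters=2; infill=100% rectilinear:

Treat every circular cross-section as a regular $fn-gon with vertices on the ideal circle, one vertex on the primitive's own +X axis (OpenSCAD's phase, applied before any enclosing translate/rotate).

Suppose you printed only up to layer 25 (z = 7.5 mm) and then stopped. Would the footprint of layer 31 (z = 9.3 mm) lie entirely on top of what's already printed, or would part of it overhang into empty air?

Compare the two slices. At z = 7.5: the cube (footprint 5×25.5) is included at this height (area 127.50 mm²); the r=6.5 cylinder at (12, 10) contributes a regular 12-gon of circumradius 6.5 (area = (12/2)·6.500²·sin(360°/12) = 126.75 mm²); Taking the first minus the rest: starting from the 5×25.5 cube (127.50 mm²), the r=6.5 cylinder at (12, 10) misses the remaining region (no effect) — area = 127.50 mm². At z = 9.3: the 5×25.5 cube contributes its full rectangle (area 127.50 mm²); the r=6.5 cylinder at (12, 10) gives a regular 12-gon of circumradius 6.5 (constant along its height) (area = (12/2)·6.500²·sin(360°/12) = 126.75 mm²); Taking the first minus the rest: starting from the 5×25.5 cube (127.50 mm²), the r=6.5 cylinder at (12, 10) misses the remaining region (no effect) — area = 127.50 mm². Checking containment: the cross-section at z = 9.3 is a subset of the cross-section at z = 7.5.

entirely on top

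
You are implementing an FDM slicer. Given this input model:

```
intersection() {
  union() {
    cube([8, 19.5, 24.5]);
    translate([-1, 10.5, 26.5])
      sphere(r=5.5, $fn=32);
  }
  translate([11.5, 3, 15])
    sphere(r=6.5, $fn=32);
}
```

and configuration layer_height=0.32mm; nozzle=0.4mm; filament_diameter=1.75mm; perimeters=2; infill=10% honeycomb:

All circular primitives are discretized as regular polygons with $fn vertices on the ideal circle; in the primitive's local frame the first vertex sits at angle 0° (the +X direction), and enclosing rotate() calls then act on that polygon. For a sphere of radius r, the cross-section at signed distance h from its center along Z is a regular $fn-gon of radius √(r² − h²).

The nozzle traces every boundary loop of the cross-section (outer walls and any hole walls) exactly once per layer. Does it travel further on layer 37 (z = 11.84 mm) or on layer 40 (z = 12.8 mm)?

Layer 37 (z = 11.84): the cube (footprint 8×19.5) is included at this height (perimeter 55.00 mm); the sphere at (-1, 10.5) does not reach this height (|z−center|=14.660 > r=5.5); Merging all regions: only the 8×19.5 cube is present, so the union is just that shape — boundary = 55.00 mm; the sphere at (11.5, 3): section is a regular 32-gon, circumradius = √(r²−h²) = √(6.5²−3.16²) = 5.680 (perimeter = 2·32·5.680·sin(180°/32) = 35.63 mm); After intersecting: the r=6.5 sphere at (11.5, 3) partially overlaps that combined region; clipping to the common part keeps 12.36 mm² — boundary = 17.03 mm. So its perimeter = 17.03 mm. Layer 40 (z = 12.8): the 8×19.5 cube contributes its full rectangle (perimeter 55.00 mm); the sphere at (-1, 10.5) is absent (|z−center|=13.700 > r=5.5); Merging all regions: only the 8×19.5 cube is present, so the union is just that shape — boundary = 55.00 mm; the r=6.5 sphere at (11.5, 3) slices to a regular 32-gon of circumradius 6.116 (√(r²−h²) with h=2.2 from center) (perimeter = 2·32·6.116·sin(180°/32) = 38.37 mm); Keeping only the common overlap: the r=6.5 sphere at (11.5, 3) partially overlaps that combined region; clipping to the common part keeps 16.11 mm² — boundary = 18.81 mm. So its perimeter = 18.81 mm. Layer 40 is larger (18.81 vs 17.03 mm).

layer 40 (z = 12.8 mm)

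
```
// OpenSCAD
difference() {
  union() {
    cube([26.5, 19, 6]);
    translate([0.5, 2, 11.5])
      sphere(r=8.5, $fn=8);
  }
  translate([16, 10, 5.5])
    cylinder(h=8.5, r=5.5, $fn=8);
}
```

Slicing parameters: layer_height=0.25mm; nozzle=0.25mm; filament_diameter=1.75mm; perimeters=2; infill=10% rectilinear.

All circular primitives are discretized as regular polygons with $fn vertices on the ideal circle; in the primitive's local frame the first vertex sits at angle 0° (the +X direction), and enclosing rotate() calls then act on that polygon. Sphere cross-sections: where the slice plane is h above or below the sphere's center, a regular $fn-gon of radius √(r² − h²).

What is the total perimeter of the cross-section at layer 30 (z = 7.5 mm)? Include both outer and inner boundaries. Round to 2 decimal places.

45.92 mm

At z = 7.5 mm: the cube is absent (z outside [0, 6]); the r=8.5 sphere at (0.5, 2) contributes a regular 8-gon of circumradius √(8.5²−4²) = 7.500 (perimeter = 2·8·7.500·sin(180°/8) = 45.92 mm); Combining (union): only the r=8.5 sphere at (0.5, 2) is present, so the union is just that shape — boundary = 45.92 mm; the r=5.5 cylinder at (16, 10) gives a regular 8-gon of circumradius 5.5 (constant along its height) (perimeter = 2·8·5.500·sin(180°/8) = 33.68 mm); Taking the first minus the rest: starting from the result so far, the r=5.5 cylinder at (16, 10) misses the remaining region (no effect) — boundary = 45.92 mm. Overall, the cross-section is a single solid region. Total boundary length (outer) = 45.92 mm.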